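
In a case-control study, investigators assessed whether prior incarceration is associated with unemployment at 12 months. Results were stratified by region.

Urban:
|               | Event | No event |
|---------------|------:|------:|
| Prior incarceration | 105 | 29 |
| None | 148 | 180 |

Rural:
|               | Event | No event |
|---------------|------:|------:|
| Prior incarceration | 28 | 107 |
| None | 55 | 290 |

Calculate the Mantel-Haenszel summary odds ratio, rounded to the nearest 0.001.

2.683

OR_MH = Σ(aᵢdᵢ/nᵢ) / Σ(bᵢcᵢ/nᵢ), where nᵢ is the stratum total.
Stratum 1 (Urban): n = 462; a·d/n = 105·180/462 = 40.9091; b·c/n = 29·148/462 = 9.2900
Stratum 2 (Rural): n = 480; a·d/n = 28·290/480 = 16.9167; b·c/n = 107·55/480 = 12.2604
OR_MH = (40.9091 + 16.9167) / (9.2900 + 12.2604) = 57.8258 / 21.5505 = 2.68327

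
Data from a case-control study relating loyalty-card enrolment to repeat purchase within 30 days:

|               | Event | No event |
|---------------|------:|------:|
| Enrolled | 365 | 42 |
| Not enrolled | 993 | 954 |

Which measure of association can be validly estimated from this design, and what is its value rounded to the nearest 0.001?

Cells: a = 365, b = 42, c = 993, d = 954.
This is a case-control study: participants were sampled on outcome status, so risks in the source population cannot be estimated directly — relative risk is not valid here. The odds ratio is the appropriate measure.
OR = (a·d)/(b·c) = (365 × 954) / (42 × 993) = 348210 / 41706 = 8.34916

8.349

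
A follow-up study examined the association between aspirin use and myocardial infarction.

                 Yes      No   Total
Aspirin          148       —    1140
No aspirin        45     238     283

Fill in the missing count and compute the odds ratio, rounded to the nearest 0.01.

The missing cell is in the exposed row: 1140 − 148 = 992.
So a = 148, b = 992, c = 45, d = 238.
OR = (a·d)/(b·c) = (148 × 238) / (992 × 45) = 35224 / 44640 = 0.78907

0.79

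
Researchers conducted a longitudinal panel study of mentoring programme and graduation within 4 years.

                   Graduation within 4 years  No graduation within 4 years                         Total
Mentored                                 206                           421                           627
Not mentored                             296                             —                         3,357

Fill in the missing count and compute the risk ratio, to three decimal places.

3.726

The missing cell is in the unexposed row: 3357 − 296 = 3061.
So a = 206, b = 421, c = 296, d = 3061.
RR = [a/(a+b)] / [c/(c+d)] = (206/627) / (296/3357) = 0.32855/0.08817 = 3.72614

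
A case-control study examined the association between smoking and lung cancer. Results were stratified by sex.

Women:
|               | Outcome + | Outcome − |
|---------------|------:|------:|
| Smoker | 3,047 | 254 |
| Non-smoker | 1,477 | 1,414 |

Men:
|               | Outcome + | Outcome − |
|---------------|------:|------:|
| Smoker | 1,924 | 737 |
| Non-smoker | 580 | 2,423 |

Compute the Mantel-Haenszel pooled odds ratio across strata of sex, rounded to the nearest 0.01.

11.16

OR_MH = Σ(aᵢdᵢ/nᵢ) / Σ(bᵢcᵢ/nᵢ), where nᵢ is the stratum total.
Stratum 1 (Women): n = 6192; a·d/n = 3047·1414/6192 = 695.8104; b·c/n = 254·1477/6192 = 60.5875
Stratum 2 (Men): n = 5664; a·d/n = 1924·2423/5664 = 823.0671; b·c/n = 737·580/5664 = 75.4696
OR_MH = (695.8104 + 823.0671) / (60.5875 + 75.4696) = 1518.8775 / 136.0572 = 11.16352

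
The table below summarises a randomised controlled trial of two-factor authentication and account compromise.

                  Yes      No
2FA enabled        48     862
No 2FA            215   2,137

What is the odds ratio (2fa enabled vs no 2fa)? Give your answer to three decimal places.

Cells: a = 48, b = 862, c = 215, d = 2137.
OR = (a·d)/(b·c) = (48 × 2137) / (862 × 215) = 102576 / 185330 = 0.55348
Exposure is associated with lower odds of account compromise (OR = 0.55 < 1).

0.553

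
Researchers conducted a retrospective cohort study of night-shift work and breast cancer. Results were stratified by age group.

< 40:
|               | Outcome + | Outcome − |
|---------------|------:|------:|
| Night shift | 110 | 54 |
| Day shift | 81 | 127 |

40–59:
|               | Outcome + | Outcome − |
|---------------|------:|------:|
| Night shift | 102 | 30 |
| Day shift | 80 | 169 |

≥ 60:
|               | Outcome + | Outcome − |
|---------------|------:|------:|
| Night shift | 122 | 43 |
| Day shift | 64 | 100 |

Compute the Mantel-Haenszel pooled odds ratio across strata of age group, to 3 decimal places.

OR_MH = Σ(aᵢdᵢ/nᵢ) / Σ(bᵢcᵢ/nᵢ), where nᵢ is the stratum total.
Stratum 1 (< 40): n = 372; a·d/n = 110·127/372 = 37.5538; b·c/n = 54·81/372 = 11.7581
Stratum 2 (40–59): n = 381; a·d/n = 102·169/381 = 45.2441; b·c/n = 30·80/381 = 6.2992
Stratum 3 (≥ 60): n = 329; a·d/n = 122·100/329 = 37.0821; b·c/n = 43·64/329 = 8.3647
OR_MH = (37.5538 + 45.2441 + 37.0821) / (11.7581 + 6.2992 + 8.3647) = 119.8799 / 26.4220 = 4.53712

4.537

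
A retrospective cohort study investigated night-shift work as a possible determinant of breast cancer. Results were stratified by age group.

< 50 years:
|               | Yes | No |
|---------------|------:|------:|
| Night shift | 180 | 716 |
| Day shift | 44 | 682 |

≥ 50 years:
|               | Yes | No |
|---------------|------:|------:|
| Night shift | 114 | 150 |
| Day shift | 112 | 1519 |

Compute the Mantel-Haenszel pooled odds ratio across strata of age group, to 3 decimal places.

OR_MH = Σ(aᵢdᵢ/nᵢ) / Σ(bᵢcᵢ/nᵢ), where nᵢ is the stratum total.
Stratum 1 (< 50 years): n = 1622; a·d/n = 180·682/1622 = 75.6843; b·c/n = 716·44/1622 = 19.4229
Stratum 2 (≥ 50 years): n = 1895; a·d/n = 114·1519/1895 = 91.3805; b·c/n = 150·112/1895 = 8.8654
OR_MH = (75.6843 + 91.3805) / (19.4229 + 8.8654) = 167.0648 / 28.2884 = 5.90578

5.906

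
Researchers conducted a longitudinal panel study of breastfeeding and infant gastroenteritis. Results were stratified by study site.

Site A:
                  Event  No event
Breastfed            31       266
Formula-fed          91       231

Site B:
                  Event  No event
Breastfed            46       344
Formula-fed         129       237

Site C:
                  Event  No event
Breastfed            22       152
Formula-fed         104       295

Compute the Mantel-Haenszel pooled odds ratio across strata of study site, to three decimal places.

0.298

OR_MH = Σ(aᵢdᵢ/nᵢ) / Σ(bᵢcᵢ/nᵢ), where nᵢ is the stratum total.
Stratum 1 (Site A): n = 619; a·d/n = 31·231/619 = 11.5687; b·c/n = 266·91/619 = 39.1050
Stratum 2 (Site B): n = 756; a·d/n = 46·237/756 = 14.4206; b·c/n = 344·129/756 = 58.6984
Stratum 3 (Site C): n = 573; a·d/n = 22·295/573 = 11.3264; b·c/n = 152·104/573 = 27.5881
OR_MH = (11.5687 + 14.4206 + 11.3264) / (39.1050 + 58.6984 + 27.5881) = 37.3156 / 125.3916 = 0.29759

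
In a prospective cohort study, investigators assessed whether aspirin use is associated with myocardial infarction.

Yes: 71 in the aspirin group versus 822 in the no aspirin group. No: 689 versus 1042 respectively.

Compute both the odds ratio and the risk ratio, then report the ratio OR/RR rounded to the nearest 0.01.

0.62

From the description: a = 71, b = 689, c = 822, d = 1042.
OR = (71·1042)/(689·822) = 73982/566358 = 0.13063
Risk in exposed = 71/760 = 0.09342; risk in unexposed = 822/1864 = 0.44099; RR = 0.21185
OR/RR = 0.13063 / 0.21185 = 0.61662
The outcome is not rare, so the OR lies further from 1 than the RR.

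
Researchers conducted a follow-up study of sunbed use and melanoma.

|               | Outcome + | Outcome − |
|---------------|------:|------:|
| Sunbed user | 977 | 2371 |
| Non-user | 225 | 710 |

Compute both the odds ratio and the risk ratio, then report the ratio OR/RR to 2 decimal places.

1.07

Cells: a = 977, b = 2371, c = 225, d = 710.
OR = (977·710)/(2371·225) = 693670/533475 = 1.30029
Risk in exposed = 977/3348 = 0.29182; risk in unexposed = 225/935 = 0.24064; RR = 1.21266
OR/RR = 1.30029 / 1.21266 = 1.07226
The outcome is not rare, so the OR lies further from 1 than the RR.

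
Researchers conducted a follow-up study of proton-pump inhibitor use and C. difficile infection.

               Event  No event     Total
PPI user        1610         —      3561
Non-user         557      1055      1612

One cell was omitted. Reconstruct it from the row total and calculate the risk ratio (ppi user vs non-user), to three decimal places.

The missing cell is in the exposed row: 3561 − 1610 = 1951.
So a = 1610, b = 1951, c = 557, d = 1055.
RR = [a/(a+b)] / [c/(c+d)] = (1610/3561) / (557/1612) = 0.45212/0.34553 = 1.30847

1.308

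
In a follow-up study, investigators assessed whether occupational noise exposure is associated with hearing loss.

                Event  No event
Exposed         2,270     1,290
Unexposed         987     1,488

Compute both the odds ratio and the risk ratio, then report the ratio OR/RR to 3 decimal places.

Cells: a = 2270, b = 1290, c = 987, d = 1488.
OR = (2270·1488)/(1290·987) = 3377760/1273230 = 2.65291
Risk in exposed = 2270/3560 = 0.63764; risk in unexposed = 987/2475 = 0.39879; RR = 1.59895
OR/RR = 2.65291 / 1.59895 = 1.65916
The outcome is not rare, so the OR lies further from 1 than the RR.

1.659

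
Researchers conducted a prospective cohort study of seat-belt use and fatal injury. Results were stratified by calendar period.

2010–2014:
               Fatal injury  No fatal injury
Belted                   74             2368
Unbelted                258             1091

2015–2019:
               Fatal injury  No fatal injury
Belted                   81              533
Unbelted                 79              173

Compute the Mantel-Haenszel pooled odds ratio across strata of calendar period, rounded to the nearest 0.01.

OR_MH = Σ(aᵢdᵢ/nᵢ) / Σ(bᵢcᵢ/nᵢ), where nᵢ is the stratum total.
Stratum 1 (2010–2014): n = 3791; a·d/n = 74·1091/3791 = 21.2962; b·c/n = 2368·258/3791 = 161.1564
Stratum 2 (2015–2019): n = 866; a·d/n = 81·173/866 = 16.1813; b·c/n = 533·79/866 = 48.6224
OR_MH = (21.2962 + 16.1813) / (161.1564 + 48.6224) = 37.4775 / 209.7788 = 0.17865

0.18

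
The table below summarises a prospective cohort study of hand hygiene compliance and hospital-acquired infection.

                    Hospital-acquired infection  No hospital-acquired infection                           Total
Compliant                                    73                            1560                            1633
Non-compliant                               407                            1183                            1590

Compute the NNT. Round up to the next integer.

5

Risk in treated group = 73/1633 = 0.04470; risk in control = 407/1590 = 0.25597.
Absolute risk reduction = 0.25597 − 0.04470 = 0.21127
NNT = 1 / ARR = 1 / 0.21127 = 4.733 → round up → 5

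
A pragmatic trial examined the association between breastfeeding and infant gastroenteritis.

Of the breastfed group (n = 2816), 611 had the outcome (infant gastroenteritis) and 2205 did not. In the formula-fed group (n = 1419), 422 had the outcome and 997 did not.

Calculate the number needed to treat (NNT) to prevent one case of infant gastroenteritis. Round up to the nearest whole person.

13

Risk in treated group = 611/2816 = 0.21697; risk in control = 422/1419 = 0.29739.
Absolute risk reduction = 0.29739 − 0.21697 = 0.08042
NNT = 1 / ARR = 1 / 0.08042 = 12.435 → round up → 13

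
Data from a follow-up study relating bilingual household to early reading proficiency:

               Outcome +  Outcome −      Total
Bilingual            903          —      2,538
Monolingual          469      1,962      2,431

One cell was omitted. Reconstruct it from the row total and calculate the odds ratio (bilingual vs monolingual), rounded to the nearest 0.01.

2.31

The missing cell is in the exposed row: 2538 − 903 = 1635.
So a = 903, b = 1635, c = 469, d = 1962.
OR = (a·d)/(b·c) = (903 × 1962) / (1635 × 469) = 1771686 / 766815 = 2.31045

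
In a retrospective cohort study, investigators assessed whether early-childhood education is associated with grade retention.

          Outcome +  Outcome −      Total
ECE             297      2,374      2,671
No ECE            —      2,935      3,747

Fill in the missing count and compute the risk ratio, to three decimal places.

The missing cell is in the unexposed row: 3747 − 2935 = 812.
So a = 297, b = 2374, c = 812, d = 2935.
RR = [a/(a+b)] / [c/(c+d)] = (297/2671) / (812/3747) = 0.11119/0.21671 = 0.51311

0.513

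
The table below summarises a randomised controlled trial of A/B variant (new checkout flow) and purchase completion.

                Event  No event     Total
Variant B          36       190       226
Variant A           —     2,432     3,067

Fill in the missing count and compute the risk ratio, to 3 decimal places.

0.769

The missing cell is in the unexposed row: 3067 − 2432 = 635.
So a = 36, b = 190, c = 635, d = 2432.
RR = [a/(a+b)] / [c/(c+d)] = (36/226) / (635/3067) = 0.15929/0.20704 = 0.76937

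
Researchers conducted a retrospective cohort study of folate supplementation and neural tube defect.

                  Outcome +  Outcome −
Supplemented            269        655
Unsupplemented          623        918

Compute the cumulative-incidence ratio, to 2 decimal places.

Cells: a = 269, b = 655, c = 623, d = 918.
Risk in exposed = 269/924 = 0.29113; risk in unexposed = 623/1541 = 0.40428.
RR = 0.29113 / 0.40428 = 0.72010
The risk is 28% lower among the exposed than among the unexposed.

0.72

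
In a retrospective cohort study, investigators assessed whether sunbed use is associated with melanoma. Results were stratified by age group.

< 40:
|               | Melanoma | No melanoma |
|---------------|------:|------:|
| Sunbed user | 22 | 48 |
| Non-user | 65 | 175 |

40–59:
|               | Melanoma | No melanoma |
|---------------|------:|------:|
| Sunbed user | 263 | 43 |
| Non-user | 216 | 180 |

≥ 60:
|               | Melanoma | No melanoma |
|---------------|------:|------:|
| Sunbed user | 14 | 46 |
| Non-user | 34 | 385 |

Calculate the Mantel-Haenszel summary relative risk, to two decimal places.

1.57

RR_MH = Σ(aᵢ·n₀ᵢ/nᵢ) / Σ(cᵢ·n₁ᵢ/nᵢ), with n₁ᵢ = aᵢ+bᵢ (exposed), n₀ᵢ = cᵢ+dᵢ (unexposed), nᵢ = n₁ᵢ+n₀ᵢ.
Stratum 1 (< 40): n₁ = 70, n₀ = 240, n = 310; a·n₀/n = 22·240/310 = 17.0323; c·n₁/n = 65·70/310 = 14.6774
Stratum 2 (40–59): n₁ = 306, n₀ = 396, n = 702; a·n₀/n = 263·396/702 = 148.3590; c·n₁/n = 216·306/702 = 94.1538
Stratum 3 (≥ 60): n₁ = 60, n₀ = 419, n = 479; a·n₀/n = 14·419/479 = 12.2463; c·n₁/n = 34·60/479 = 4.2589
RR_MH = (17.0323 + 148.3590 + 12.2463) / (14.6774 + 94.1538 + 4.2589) = 177.6376 / 113.0901 = 1.57076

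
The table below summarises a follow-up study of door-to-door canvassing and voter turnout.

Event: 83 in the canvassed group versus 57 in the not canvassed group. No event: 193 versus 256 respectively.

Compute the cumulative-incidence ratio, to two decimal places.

From the description: a = 83, b = 193, c = 57, d = 256.
Risk in exposed = 83/276 = 0.30072; risk in unexposed = 57/313 = 0.18211.
RR = 0.30072 / 0.18211 = 1.65135
The risk among the exposed is 1.65 times that among the unexposed.

1.65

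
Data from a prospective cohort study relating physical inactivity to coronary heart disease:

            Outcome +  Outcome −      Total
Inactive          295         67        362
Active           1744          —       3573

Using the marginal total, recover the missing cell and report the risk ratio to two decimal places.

The missing cell is in the unexposed row: 3573 − 1744 = 1829.
So a = 295, b = 67, c = 1744, d = 1829.
RR = [a/(a+b)] / [c/(c+d)] = (295/362) / (1744/3573) = 0.81492/0.48811 = 1.66955

1.67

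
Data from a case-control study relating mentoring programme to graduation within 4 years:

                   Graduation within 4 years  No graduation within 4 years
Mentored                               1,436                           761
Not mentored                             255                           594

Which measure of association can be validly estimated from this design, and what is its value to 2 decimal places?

4.40

Cells: a = 1436, b = 761, c = 255, d = 594.
This is a case-control study: participants were sampled on outcome status, so risks in the source population cannot be estimated directly — relative risk is not valid here. The odds ratio is the appropriate measure.
OR = (a·d)/(b·c) = (1436 × 594) / (761 × 255) = 852984 / 194055 = 4.39558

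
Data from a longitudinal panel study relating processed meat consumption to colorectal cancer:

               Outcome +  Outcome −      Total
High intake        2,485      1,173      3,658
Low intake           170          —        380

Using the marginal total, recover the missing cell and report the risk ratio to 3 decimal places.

1.519

The missing cell is in the unexposed row: 380 − 170 = 210.
So a = 2485, b = 1173, c = 170, d = 210.
RR = [a/(a+b)] / [c/(c+d)] = (2485/3658) / (170/380) = 0.67933/0.44737 = 1.51851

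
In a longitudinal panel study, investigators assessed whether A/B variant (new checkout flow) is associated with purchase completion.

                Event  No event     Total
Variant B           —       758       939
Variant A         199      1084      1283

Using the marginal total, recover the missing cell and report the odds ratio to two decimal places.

The missing cell is in the exposed row: 939 − 758 = 181.
So a = 181, b = 758, c = 199, d = 1084.
OR = (a·d)/(b·c) = (181 × 1084) / (758 × 199) = 196204 / 150842 = 1.30073

1.30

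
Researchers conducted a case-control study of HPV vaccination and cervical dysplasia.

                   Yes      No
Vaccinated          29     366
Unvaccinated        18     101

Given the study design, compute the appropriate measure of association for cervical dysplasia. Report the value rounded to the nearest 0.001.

Cells: a = 29, b = 366, c = 18, d = 101.
This is a case-control study: participants were sampled on outcome status, so risks in the source population cannot be estimated directly — relative risk is not valid here. The odds ratio is the appropriate measure.
OR = (a·d)/(b·c) = (29 × 101) / (366 × 18) = 2929 / 6588 = 0.44460

0.445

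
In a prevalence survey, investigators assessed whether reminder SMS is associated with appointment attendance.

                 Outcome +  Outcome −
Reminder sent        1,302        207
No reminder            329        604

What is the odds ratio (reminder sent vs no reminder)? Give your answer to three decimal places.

Cells: a = 1302, b = 207, c = 329, d = 604.
OR = (a·d)/(b·c) = (1302 × 604) / (207 × 329) = 786408 / 68103 = 11.54733
The odds of appointment attendance are about 11.55 times as high in the reminder sent group.

11.547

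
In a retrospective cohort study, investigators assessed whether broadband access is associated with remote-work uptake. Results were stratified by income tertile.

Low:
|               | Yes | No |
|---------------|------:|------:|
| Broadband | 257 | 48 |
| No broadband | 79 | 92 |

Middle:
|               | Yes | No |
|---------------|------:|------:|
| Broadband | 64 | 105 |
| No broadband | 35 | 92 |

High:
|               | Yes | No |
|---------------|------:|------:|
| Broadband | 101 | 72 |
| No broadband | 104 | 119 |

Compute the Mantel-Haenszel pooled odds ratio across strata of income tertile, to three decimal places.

2.543

OR_MH = Σ(aᵢdᵢ/nᵢ) / Σ(bᵢcᵢ/nᵢ), where nᵢ is the stratum total.
Stratum 1 (Low): n = 476; a·d/n = 257·92/476 = 49.6723; b·c/n = 48·79/476 = 7.9664
Stratum 2 (Middle): n = 296; a·d/n = 64·92/296 = 19.8919; b·c/n = 105·35/296 = 12.4155
Stratum 3 (High): n = 396; a·d/n = 101·119/396 = 30.3510; b·c/n = 72·104/396 = 18.9091
OR_MH = (49.6723 + 19.8919 + 30.3510) / (7.9664 + 12.4155 + 18.9091) = 99.9152 / 39.2910 = 2.54295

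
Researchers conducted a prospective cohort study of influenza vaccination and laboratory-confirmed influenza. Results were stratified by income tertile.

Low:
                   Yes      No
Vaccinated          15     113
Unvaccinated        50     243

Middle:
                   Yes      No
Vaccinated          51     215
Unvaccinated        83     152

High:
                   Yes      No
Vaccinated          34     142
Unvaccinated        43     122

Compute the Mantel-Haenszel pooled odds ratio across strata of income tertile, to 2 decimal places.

OR_MH = Σ(aᵢdᵢ/nᵢ) / Σ(bᵢcᵢ/nᵢ), where nᵢ is the stratum total.
Stratum 1 (Low): n = 421; a·d/n = 15·243/421 = 8.6580; b·c/n = 113·50/421 = 13.4204
Stratum 2 (Middle): n = 501; a·d/n = 51·152/501 = 15.4731; b·c/n = 215·83/501 = 35.6188
Stratum 3 (High): n = 341; a·d/n = 34·122/341 = 12.1642; b·c/n = 142·43/341 = 17.9062
OR_MH = (8.6580 + 15.4731 + 12.1642) / (13.4204 + 35.6188 + 17.9062) = 36.2952 / 66.9453 = 0.54216

0.54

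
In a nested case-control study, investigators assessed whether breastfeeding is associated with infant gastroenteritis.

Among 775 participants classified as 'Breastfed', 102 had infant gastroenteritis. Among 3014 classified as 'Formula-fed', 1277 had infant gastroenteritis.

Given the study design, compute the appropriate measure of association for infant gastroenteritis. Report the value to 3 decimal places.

From the description: a = 102, b = 673, c = 1277, d = 1737.
This is a nested case-control study: participants were sampled on outcome status, so risks in the source population cannot be estimated directly — relative risk is not valid here. The odds ratio is the appropriate measure.
OR = (a·d)/(b·c) = (102 × 1737) / (673 × 1277) = 177174 / 859421 = 0.20616

0.206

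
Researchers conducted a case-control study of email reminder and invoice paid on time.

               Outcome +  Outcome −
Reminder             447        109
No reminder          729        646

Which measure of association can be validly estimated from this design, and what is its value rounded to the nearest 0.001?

Cells: a = 447, b = 109, c = 729, d = 646.
This is a case-control study: participants were sampled on outcome status, so risks in the source population cannot be estimated directly — relative risk is not valid here. The odds ratio is the appropriate measure.
OR = (a·d)/(b·c) = (447 × 646) / (109 × 729) = 288762 / 79461 = 3.63401

3.634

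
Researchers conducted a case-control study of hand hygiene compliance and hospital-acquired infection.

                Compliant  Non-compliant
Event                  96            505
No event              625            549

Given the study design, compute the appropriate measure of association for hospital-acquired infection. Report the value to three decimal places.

0.167

Reading the table with exposure as columns: a = 96 (Compliant, case), b = 625 (Compliant, non-case), c = 505 (Non-compliant, case), d = 549.
This is a case-control study: participants were sampled on outcome status, so risks in the source population cannot be estimated directly — relative risk is not valid here. The odds ratio is the appropriate measure.
OR = (a·d)/(b·c) = (96 × 549) / (625 × 505) = 52704 / 315625 = 0.16698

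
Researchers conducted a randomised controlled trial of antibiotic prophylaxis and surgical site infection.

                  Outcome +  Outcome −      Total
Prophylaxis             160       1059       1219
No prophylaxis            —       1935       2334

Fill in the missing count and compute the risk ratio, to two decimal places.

The missing cell is in the unexposed row: 2334 − 1935 = 399.
So a = 160, b = 1059, c = 399, d = 1935.
RR = [a/(a+b)] / [c/(c+d)] = (160/1219) / (399/2334) = 0.13126/0.17095 = 0.76779

0.77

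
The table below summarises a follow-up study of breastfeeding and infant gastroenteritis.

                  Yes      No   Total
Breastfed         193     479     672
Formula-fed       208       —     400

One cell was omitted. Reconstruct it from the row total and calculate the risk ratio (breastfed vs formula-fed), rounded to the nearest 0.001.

The missing cell is in the unexposed row: 400 − 208 = 192.
So a = 193, b = 479, c = 208, d = 192.
RR = [a/(a+b)] / [c/(c+d)] = (193/672) / (208/400) = 0.28720/0.52000 = 0.55231

0.552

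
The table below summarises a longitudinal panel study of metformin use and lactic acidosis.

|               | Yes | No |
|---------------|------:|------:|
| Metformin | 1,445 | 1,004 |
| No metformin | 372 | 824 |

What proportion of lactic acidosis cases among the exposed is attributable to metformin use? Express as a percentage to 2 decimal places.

47.29

Cells: a = 1445, b = 1004, c = 372, d = 824.
Risk in exposed = 1445/2449 = 0.59004; risk in unexposed = 372/1196 = 0.31104.
RR = 0.59004/0.31104 = 1.89700
AR% = (RR − 1)/RR × 100 = (1.89700 − 1)/1.89700 × 100 = 47.2852%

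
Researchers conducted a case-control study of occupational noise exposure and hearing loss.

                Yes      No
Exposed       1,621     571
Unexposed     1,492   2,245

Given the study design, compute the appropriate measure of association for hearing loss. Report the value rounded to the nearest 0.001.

Cells: a = 1621, b = 571, c = 1492, d = 2245.
This is a case-control study: participants were sampled on outcome status, so risks in the source population cannot be estimated directly — relative risk is not valid here. The odds ratio is the appropriate measure.
OR = (a·d)/(b·c) = (1621 × 2245) / (571 × 1492) = 3639145 / 851932 = 4.27164

4.272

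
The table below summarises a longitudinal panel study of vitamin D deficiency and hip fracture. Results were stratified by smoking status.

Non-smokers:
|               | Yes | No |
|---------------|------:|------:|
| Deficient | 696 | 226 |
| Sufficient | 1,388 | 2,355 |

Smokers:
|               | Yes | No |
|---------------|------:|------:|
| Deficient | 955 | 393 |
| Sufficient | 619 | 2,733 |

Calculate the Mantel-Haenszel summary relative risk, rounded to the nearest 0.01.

2.74

RR_MH = Σ(aᵢ·n₀ᵢ/nᵢ) / Σ(cᵢ·n₁ᵢ/nᵢ), with n₁ᵢ = aᵢ+bᵢ (exposed), n₀ᵢ = cᵢ+dᵢ (unexposed), nᵢ = n₁ᵢ+n₀ᵢ.
Stratum 1 (Non-smokers): n₁ = 922, n₀ = 3743, n = 4665; a·n₀/n = 696·3743/4665 = 558.4412; c·n₁/n = 1388·922/4665 = 274.3271
Stratum 2 (Smokers): n₁ = 1348, n₀ = 3352, n = 4700; a·n₀/n = 955·3352/4700 = 681.0979; c·n₁/n = 619·1348/4700 = 177.5345
RR_MH = (558.4412 + 681.0979) / (274.3271 + 177.5345) = 1239.5390 / 451.8616 = 2.74318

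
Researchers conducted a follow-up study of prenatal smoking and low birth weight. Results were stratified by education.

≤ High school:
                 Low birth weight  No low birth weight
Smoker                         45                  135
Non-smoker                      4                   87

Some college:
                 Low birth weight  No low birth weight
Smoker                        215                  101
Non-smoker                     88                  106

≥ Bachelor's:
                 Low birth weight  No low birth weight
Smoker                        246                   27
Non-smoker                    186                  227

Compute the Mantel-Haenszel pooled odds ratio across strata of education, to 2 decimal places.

5.26

OR_MH = Σ(aᵢdᵢ/nᵢ) / Σ(bᵢcᵢ/nᵢ), where nᵢ is the stratum total.
Stratum 1 (≤ High school): n = 271; a·d/n = 45·87/271 = 14.4465; b·c/n = 135·4/271 = 1.9926
Stratum 2 (Some college): n = 510; a·d/n = 215·106/510 = 44.6863; b·c/n = 101·88/510 = 17.4275
Stratum 3 (≥ Bachelor's): n = 686; a·d/n = 246·227/686 = 81.4023; b·c/n = 27·186/686 = 7.3207
OR_MH = (14.4465 + 44.6863 + 81.4023) / (1.9926 + 17.4275 + 7.3207) = 140.5351 / 26.7408 = 5.25546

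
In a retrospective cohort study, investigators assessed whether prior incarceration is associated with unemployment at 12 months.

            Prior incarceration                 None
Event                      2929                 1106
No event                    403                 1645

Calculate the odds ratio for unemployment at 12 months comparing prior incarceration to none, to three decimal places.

Reading the table with exposure as columns: a = 2929 (Prior incarceration, case), b = 403 (Prior incarceration, non-case), c = 1106 (None, case), d = 1645.
OR = (a·d)/(b·c) = (2929 × 1645) / (403 × 1106) = 4818205 / 445718 = 10.80999
The odds of unemployment at 12 months are about 10.81 times as high in the prior incarceration group.

10.810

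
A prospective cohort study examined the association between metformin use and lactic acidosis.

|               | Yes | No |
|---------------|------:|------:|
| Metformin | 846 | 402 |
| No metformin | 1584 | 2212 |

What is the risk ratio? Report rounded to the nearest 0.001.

1.625

Cells: a = 846, b = 402, c = 1584, d = 2212.
Risk in exposed = 846/1248 = 0.67788; risk in unexposed = 1584/3796 = 0.41728.
RR = 0.67788 / 0.41728 = 1.62453
The risk among the exposed is 1.62 times that among the unexposed.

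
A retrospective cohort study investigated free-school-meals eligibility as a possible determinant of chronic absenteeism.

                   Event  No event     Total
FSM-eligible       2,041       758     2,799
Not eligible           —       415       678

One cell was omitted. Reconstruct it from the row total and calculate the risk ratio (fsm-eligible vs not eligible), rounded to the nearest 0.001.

1.880

The missing cell is in the unexposed row: 678 − 415 = 263.
So a = 2041, b = 758, c = 263, d = 415.
RR = [a/(a+b)] / [c/(c+d)] = (2041/2799) / (263/678) = 0.72919/0.38791 = 1.87981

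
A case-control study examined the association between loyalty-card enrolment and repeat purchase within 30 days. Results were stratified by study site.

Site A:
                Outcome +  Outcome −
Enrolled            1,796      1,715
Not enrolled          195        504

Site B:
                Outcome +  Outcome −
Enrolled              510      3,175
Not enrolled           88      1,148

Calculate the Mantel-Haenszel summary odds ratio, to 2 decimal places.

OR_MH = Σ(aᵢdᵢ/nᵢ) / Σ(bᵢcᵢ/nᵢ), where nᵢ is the stratum total.
Stratum 1 (Site A): n = 4210; a·d/n = 1796·504/4210 = 215.0081; b·c/n = 1715·195/4210 = 79.4359
Stratum 2 (Site B): n = 4921; a·d/n = 510·1148/4921 = 118.9758; b·c/n = 3175·88/4921 = 56.7771
OR_MH = (215.0081 + 118.9758) / (79.4359 + 56.7771) = 333.9839 / 136.2129 = 2.45192

2.45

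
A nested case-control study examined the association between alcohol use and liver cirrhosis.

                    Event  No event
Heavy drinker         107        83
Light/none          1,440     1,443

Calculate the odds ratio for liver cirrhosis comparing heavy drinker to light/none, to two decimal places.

Cells: a = 107, b = 83, c = 1440, d = 1443.
OR = (a·d)/(b·c) = (107 × 1443) / (83 × 1440) = 154401 / 119520 = 1.29184
The odds of liver cirrhosis are about 1.29 times as high in the heavy drinker group.

1.29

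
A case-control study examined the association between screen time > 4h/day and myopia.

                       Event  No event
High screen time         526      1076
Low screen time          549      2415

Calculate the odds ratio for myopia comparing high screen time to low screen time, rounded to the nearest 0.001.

Cells: a = 526, b = 1076, c = 549, d = 2415.
OR = (a·d)/(b·c) = (526 × 2415) / (1076 × 549) = 1270290 / 590724 = 2.15040
The odds of myopia are about 2.15 times as high in the high screen time group.

2.150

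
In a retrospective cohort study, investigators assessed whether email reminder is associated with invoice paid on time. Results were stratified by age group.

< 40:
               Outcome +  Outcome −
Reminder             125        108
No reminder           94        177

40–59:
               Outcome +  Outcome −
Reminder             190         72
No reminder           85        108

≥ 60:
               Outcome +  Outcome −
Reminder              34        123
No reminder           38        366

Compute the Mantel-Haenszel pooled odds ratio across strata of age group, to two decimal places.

2.65

OR_MH = Σ(aᵢdᵢ/nᵢ) / Σ(bᵢcᵢ/nᵢ), where nᵢ is the stratum total.
Stratum 1 (< 40): n = 504; a·d/n = 125·177/504 = 43.8988; b·c/n = 108·94/504 = 20.1429
Stratum 2 (40–59): n = 455; a·d/n = 190·108/455 = 45.0989; b·c/n = 72·85/455 = 13.4505
Stratum 3 (≥ 60): n = 561; a·d/n = 34·366/561 = 22.1818; b·c/n = 123·38/561 = 8.3316
OR_MH = (43.8988 + 45.0989 + 22.1818) / (20.1429 + 13.4505 + 8.3316) = 111.1795 / 41.9250 = 2.65187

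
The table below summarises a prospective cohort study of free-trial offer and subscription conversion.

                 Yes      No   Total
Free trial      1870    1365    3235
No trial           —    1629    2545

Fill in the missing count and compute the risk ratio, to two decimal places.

1.61

The missing cell is in the unexposed row: 2545 − 1629 = 916.
So a = 1870, b = 1365, c = 916, d = 1629.
RR = [a/(a+b)] / [c/(c+d)] = (1870/3235) / (916/2545) = 0.57805/0.35992 = 1.60605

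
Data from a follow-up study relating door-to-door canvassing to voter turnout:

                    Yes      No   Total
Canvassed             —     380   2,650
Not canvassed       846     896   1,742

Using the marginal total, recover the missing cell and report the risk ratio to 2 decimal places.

The missing cell is in the exposed row: 2650 − 380 = 2270.
So a = 2270, b = 380, c = 846, d = 896.
RR = [a/(a+b)] / [c/(c+d)] = (2270/2650) / (846/1742) = 0.85660/0.48565 = 1.76383

1.76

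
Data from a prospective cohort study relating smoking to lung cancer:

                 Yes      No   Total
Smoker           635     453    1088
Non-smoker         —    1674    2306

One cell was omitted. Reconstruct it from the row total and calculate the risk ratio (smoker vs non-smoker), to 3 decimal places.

2.130

The missing cell is in the unexposed row: 2306 − 1674 = 632.
So a = 635, b = 453, c = 632, d = 1674.
RR = [a/(a+b)] / [c/(c+d)] = (635/1088) / (632/2306) = 0.58364/0.27407 = 2.12955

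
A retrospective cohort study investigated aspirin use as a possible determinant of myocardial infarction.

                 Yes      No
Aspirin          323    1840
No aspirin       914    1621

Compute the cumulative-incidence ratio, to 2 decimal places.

Cells: a = 323, b = 1840, c = 914, d = 1621.
Risk in exposed = 323/2163 = 0.14933; risk in unexposed = 914/2535 = 0.36055.
RR = 0.14933 / 0.36055 = 0.41417
The risk is 59% lower among the exposed than among the unexposed.

0.41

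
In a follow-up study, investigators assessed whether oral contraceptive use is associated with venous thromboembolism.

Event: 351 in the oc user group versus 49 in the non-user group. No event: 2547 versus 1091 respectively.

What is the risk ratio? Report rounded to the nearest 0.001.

2.818

From the description: a = 351, b = 2547, c = 49, d = 1091.
Risk in exposed = 351/2898 = 0.12112; risk in unexposed = 49/1140 = 0.04298.
RR = 0.12112 / 0.04298 = 2.81785
The risk among the exposed is 2.82 times that among the unexposed.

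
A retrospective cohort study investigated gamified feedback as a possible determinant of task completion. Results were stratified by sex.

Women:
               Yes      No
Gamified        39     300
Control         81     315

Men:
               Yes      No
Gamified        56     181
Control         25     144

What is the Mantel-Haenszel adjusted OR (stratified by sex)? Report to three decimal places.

0.827

OR_MH = Σ(aᵢdᵢ/nᵢ) / Σ(bᵢcᵢ/nᵢ), where nᵢ is the stratum total.
Stratum 1 (Women): n = 735; a·d/n = 39·315/735 = 16.7143; b·c/n = 300·81/735 = 33.0612
Stratum 2 (Men): n = 406; a·d/n = 56·144/406 = 19.8621; b·c/n = 181·25/406 = 11.1453
OR_MH = (16.7143 + 19.8621) / (33.0612 + 11.1453) = 36.5764 / 44.2065 = 0.82740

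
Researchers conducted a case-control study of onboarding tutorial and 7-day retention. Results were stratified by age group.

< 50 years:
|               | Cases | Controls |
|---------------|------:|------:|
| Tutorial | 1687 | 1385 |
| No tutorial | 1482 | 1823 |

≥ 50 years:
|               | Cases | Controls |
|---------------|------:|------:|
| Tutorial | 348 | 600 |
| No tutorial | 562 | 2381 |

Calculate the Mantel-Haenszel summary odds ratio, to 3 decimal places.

1.702

OR_MH = Σ(aᵢdᵢ/nᵢ) / Σ(bᵢcᵢ/nᵢ), where nᵢ is the stratum total.
Stratum 1 (< 50 years): n = 6377; a·d/n = 1687·1823/6377 = 482.2645; b·c/n = 1385·1482/6377 = 321.8708
Stratum 2 (≥ 50 years): n = 3891; a·d/n = 348·2381/3891 = 212.9499; b·c/n = 600·562/3891 = 86.6615
OR_MH = (482.2645 + 212.9499) / (321.8708 + 86.6615) = 695.2144 / 408.5323 = 1.70174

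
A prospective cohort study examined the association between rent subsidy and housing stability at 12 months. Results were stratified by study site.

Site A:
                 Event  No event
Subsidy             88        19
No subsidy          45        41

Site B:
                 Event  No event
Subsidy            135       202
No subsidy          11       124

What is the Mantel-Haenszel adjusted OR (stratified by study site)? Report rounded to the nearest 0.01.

5.93

OR_MH = Σ(aᵢdᵢ/nᵢ) / Σ(bᵢcᵢ/nᵢ), where nᵢ is the stratum total.
Stratum 1 (Site A): n = 193; a·d/n = 88·41/193 = 18.6943; b·c/n = 19·45/193 = 4.4301
Stratum 2 (Site B): n = 472; a·d/n = 135·124/472 = 35.4661; b·c/n = 202·11/472 = 4.7076
OR_MH = (18.6943 + 35.4661) / (4.4301 + 4.7076) = 54.1604 / 9.1377 = 5.92715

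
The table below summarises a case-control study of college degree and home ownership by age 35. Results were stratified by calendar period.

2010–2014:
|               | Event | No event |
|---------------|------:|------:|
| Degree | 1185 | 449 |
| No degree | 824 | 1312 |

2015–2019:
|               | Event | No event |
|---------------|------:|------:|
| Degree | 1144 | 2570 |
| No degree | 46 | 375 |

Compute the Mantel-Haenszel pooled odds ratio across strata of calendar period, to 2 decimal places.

OR_MH = Σ(aᵢdᵢ/nᵢ) / Σ(bᵢcᵢ/nᵢ), where nᵢ is the stratum total.
Stratum 1 (2010–2014): n = 3770; a·d/n = 1185·1312/3770 = 412.3926; b·c/n = 449·824/3770 = 98.1369
Stratum 2 (2015–2019): n = 4135; a·d/n = 1144·375/4135 = 103.7485; b·c/n = 2570·46/4135 = 28.5901
OR_MH = (412.3926 + 103.7485) / (98.1369 + 28.5901) = 516.1411 / 126.7270 = 4.07286

4.07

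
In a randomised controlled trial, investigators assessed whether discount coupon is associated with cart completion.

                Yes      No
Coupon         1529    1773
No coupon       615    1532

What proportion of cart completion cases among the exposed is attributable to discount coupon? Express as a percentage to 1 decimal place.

Cells: a = 1529, b = 1773, c = 615, d = 1532.
Risk in exposed = 1529/3302 = 0.46305; risk in unexposed = 615/2147 = 0.28645.
RR = 0.46305/0.28645 = 1.61654
AR% = (RR − 1)/RR × 100 = (1.61654 − 1)/1.61654 × 100 = 38.1396%

38.1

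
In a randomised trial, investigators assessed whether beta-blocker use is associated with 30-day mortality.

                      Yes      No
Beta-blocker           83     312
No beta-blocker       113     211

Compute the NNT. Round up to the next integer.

8

Risk in treated group = 83/395 = 0.21013; risk in control = 113/324 = 0.34877.
Absolute risk reduction = 0.34877 − 0.21013 = 0.13864
NNT = 1 / ARR = 1 / 0.13864 = 7.213 → round up → 8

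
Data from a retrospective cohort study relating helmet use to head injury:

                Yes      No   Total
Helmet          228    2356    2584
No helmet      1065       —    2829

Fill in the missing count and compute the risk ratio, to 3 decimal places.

0.234

The missing cell is in the unexposed row: 2829 − 1065 = 1764.
So a = 228, b = 2356, c = 1065, d = 1764.
RR = [a/(a+b)] / [c/(c+d)] = (228/2584) / (1065/2829) = 0.08824/0.37646 = 0.23438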